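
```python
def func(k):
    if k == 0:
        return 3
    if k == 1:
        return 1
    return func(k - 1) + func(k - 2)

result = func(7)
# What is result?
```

Build up from base cases: func(0)=3, func(1)=1, func(2)=4, func(3)=5, func(4)=9, func(5)=14, func(6)=23, ..., func(7)=37

Answer: 37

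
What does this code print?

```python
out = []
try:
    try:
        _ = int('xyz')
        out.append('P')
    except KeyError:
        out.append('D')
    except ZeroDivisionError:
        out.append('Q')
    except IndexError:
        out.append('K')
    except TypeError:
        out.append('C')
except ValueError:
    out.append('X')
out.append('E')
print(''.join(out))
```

Execution trace: 'X' (outer except ValueError) → 'E' (after the try/except). Output: XE

Answer: XE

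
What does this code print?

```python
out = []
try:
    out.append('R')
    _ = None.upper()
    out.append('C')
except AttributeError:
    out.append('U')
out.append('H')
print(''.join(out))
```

Execution trace: 'R' (try body) → 'U' (except AttributeError) → 'H' (after the try/except). Output: RUH

Answer: RUH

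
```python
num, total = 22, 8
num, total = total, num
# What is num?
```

Trace:
`num, total = 22, 8` → num = 22; total = 8
`num, total = total, num` → num = 8; total = 22
So num = 8

Answer: 8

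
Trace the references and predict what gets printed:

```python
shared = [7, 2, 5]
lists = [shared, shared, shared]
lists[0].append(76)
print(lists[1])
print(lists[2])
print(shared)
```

Key concept: list of same reference.
Step by step:
`shared = [7, 2, 5]` → shared = [7, 2, 5]
`lists = [shared, shared, shared]` → lists = [[7, 2, 5], [7, 2, 5], [7, 2, 5]]
`lists[0].append(76)` → shared = [7, 2, 5, 76]; lists = [[7, 2, 5, 76], [7, 2, 5, 76], [7, 2, 5, 76]]
`print(lists[1])` → prints [7, 2, 5, 76]
`print(lists[2])` → prints [7, 2, 5, 76]
`print(shared)` → prints [7, 2, 5, 76]

Answer:
[7, 2, 5, 76]
[7, 2, 5, 76]
[7, 2, 5, 76]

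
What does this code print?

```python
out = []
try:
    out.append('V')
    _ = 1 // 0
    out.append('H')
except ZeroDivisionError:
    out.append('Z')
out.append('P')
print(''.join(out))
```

Execution trace: 'V' (try body) → 'Z' (except ZeroDivisionError) → 'P' (after the try/except). Output: VZP

Answer: VZP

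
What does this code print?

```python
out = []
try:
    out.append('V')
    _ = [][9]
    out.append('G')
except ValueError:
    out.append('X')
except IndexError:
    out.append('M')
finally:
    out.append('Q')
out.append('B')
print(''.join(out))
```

Execution trace: 'V' (try body) → 'M' (except IndexError) → 'Q' (finally) → 'B' (after the try/except). Output: VMQB

Answer: VMQB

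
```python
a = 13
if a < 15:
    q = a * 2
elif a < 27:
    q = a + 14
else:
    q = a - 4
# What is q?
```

Trace:
`a = 13` → a = 13
`if a < 15: ...` → a < 15 is True → q = 26
So q = 26

Answer: 26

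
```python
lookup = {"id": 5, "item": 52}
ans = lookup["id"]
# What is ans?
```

Trace:
`lookup = {"id": 5, "item": 52}` → lookup = {'id': 5, 'item': 52}
`ans = lookup["id"]` → ans = 5
So ans = 5

Answer: 5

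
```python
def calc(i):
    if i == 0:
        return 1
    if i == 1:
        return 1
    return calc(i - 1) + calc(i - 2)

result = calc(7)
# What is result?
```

Build up from base cases: calc(0)=1, calc(1)=1, calc(2)=2, calc(3)=3, calc(4)=5, calc(5)=8, calc(6)=13, ..., calc(7)=21

Answer: 21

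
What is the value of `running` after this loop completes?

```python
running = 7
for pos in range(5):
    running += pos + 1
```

Start at 7, add 1 to 5 = 22
`running` takes the values: 7 → 8 → 10 → 13 → 17 → 22

Answer: 22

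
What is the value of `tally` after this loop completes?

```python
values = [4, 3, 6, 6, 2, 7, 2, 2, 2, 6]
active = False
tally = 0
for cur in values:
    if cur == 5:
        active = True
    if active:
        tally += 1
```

Count elements after first 5 in [4, 3, 6, 6, 2, 7, 2, 2, 2, 6]
`tally` takes the values: 0

Answer: 0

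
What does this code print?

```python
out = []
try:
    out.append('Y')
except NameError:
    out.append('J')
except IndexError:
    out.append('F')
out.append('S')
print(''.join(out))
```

Execution trace: 'Y' (try body, no exception) → 'S' (after the try/except). Output: YS

Answer: YS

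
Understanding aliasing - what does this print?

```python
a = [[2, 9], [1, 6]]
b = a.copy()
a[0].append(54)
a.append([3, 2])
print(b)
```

Key concept: shallow copy with nested lists.
Step by step:
`a = [[2, 9], [1, 6]]` → a = [[2, 9], [1, 6]]
`b = a.copy()` → b = [[2, 9], [1, 6]]
`a[0].append(54)` → a = [[2, 9, 54], [1, 6]]; b = [[2, 9, 54], [1, 6]]
`a.append([3, 2])` → a = [[2, 9, 54], [1, 6], [3, 2]]
`print(b)` → prints [[2, 9, 54], [1, 6]]

Answer: [[2, 9, 54], [1, 6]]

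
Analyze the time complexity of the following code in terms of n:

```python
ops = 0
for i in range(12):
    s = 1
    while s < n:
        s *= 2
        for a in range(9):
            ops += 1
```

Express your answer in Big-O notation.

Each loop level contributes: 1 × log n × 1. Multiplying the contributions gives O(log n).

Answer: O(log n)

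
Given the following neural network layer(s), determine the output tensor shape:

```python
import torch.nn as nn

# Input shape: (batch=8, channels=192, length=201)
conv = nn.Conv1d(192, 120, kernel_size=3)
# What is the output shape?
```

Input: (8, 192, 201) -> Output: (8, 120, 199)

Answer: (8, 120, 199)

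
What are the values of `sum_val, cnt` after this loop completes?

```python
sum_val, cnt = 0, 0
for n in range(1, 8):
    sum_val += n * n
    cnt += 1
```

Sum of squares and count
`sum_val, cnt` takes the values: (0, 0) → (1, 0) → (1, 1) → (5, 1) → (5, 2) → (14, 2) → (14, 3) → (30, 3) → (30, 4) → (55, 4) → (55, 5) → (91, 5) → (91, 6) → (140, 6) → (140, 7)

Answer: 140, 7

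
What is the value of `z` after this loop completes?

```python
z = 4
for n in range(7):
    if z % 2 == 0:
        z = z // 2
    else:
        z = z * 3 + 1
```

Collatz-style transformation from 4
`z` takes the values: 4 → 2 → 1 → 4 → 2 → 1 → 4 → 2

Answer: 2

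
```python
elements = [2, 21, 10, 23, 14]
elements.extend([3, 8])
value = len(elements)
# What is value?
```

Trace:
`elements = [2, 21, 10, 23, 14]` → elements = [2, 21, 10, 23, 14]
`elements.extend([3, 8])` → elements = [2, 21, 10, 23, 14, 3, 8]
`value = len(elements)` → value = 7
So value = 7

Answer: 7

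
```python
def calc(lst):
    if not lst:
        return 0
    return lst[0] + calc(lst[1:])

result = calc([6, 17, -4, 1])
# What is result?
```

6 + 17 + (-4) + 1 + 0 = 20

Answer: 20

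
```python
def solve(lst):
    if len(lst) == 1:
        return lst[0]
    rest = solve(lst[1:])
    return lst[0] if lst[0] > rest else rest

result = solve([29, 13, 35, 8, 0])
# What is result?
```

Recursive max over [29, 13, 35, 8, 0] = 35

Answer: 35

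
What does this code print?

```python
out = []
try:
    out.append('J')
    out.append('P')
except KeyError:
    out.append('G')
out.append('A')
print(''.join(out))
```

Execution trace: 'J' (try body) → 'P' (try body, no exception) → 'A' (after the try/except). Output: JPA

Answer: JPA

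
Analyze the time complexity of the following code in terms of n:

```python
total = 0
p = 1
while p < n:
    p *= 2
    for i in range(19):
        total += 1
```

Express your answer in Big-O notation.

Each loop level contributes: log n × 1. Multiplying the contributions gives O(log n).

Answer: O(log n)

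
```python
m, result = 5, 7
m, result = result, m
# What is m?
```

Trace:
`m, result = 5, 7` → m = 5; result = 7
`m, result = result, m` → m = 7; result = 5
So m = 7

Answer: 7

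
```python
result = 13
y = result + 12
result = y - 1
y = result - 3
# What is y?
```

Trace:
`result = 13` → result = 13
`y = result + 12` → y = 25
`result = y - 1` → result = 24
`y = result - 3` → y = 21
So y = 21

Answer: 21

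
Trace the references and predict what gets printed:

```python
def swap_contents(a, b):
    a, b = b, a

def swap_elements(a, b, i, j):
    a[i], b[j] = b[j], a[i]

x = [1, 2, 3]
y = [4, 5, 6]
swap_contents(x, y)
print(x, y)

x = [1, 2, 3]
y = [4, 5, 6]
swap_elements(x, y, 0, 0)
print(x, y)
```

Key concept: parameter rebinding vs mutation.
Step by step:
`x = [1, 2, 3]` → x = [1, 2, 3]
`y = [4, 5, 6]` → y = [4, 5, 6]
`swap_contents(x, y)` → no visible change to tracked variables
`print(x, y)` → prints [1, 2, 3] [4, 5, 6]
`x = [1, 2, 3]` → x = [1, 2, 3]
`y = [4, 5, 6]` → y = [4, 5, 6]
`swap_elements(x, y, 0, 0)` → x = [4, 2, 3]; y = [1, 5, 6]
`print(x, y)` → prints [4, 2, 3] [1, 5, 6]

Answer:
[1, 2, 3] [4, 5, 6]
[4, 2, 3] [1, 5, 6]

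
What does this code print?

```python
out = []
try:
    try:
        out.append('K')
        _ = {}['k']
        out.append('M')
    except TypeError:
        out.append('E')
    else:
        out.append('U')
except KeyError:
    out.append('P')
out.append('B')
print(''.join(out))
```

Execution trace: 'K' (try body) → 'P' (outer except KeyError) → 'B' (after the try/except). Output: KPB

Answer: KPB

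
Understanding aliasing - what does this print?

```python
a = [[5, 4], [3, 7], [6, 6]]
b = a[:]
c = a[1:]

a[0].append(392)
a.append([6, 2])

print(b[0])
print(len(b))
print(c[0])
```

Key concept: slice with nested mutation.
Step by step:
`a = [[5, 4], [3, 7], [6, 6]]` → a = [[5, 4], [3, 7], [6, 6]]
`b = a[:]` → b = [[5, 4], [3, 7], [6, 6]]
`c = a[1:]` → c = [[3, 7], [6, 6]]
`a[0].append(392)` → a = [[5, 4, 392], [3, 7], [6, 6]]; b = [[5, 4, 392], [3, 7], [6, 6]]
`a.append([6, 2])` → a = [[5, 4, 392], [3, 7], [6, 6], [6, 2]]
`print(b[0])` → prints [5, 4, 392]
`print(len(b))` → prints 3
`print(c[0])` → prints [3, 7]

Answer:
[5, 4, 392]
3
[3, 7]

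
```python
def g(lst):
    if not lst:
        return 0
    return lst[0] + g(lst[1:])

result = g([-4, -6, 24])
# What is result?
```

(-4) + (-6) + 24 + 0 = 14

Answer: 14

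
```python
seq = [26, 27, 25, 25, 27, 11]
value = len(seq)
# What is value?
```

Trace:
`seq = [26, 27, 25, 25, 27, 11]` → seq = [26, 27, 25, 25, 27, 11]
`value = len(seq)` → value = 6
So value = 6

Answer: 6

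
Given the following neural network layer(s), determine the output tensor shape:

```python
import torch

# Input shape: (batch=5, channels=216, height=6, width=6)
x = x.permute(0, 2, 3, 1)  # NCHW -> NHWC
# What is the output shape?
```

Input: (5, 216, 6, 6) -> Output: (5, 6, 6, 216)

Answer: (5, 6, 6, 216)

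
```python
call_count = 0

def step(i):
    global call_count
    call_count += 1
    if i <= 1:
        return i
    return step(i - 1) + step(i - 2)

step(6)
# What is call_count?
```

Calls(i) = 1 + Calls(i-1) + Calls(i-2); Calls(0)=Calls(1)=1. For i=6 this gives 25.

Answer: 25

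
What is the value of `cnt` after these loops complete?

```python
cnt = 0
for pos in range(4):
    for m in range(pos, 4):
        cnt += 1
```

Upper triangle: 4 + 3 + ... + 1
`cnt` takes the values: 0 → 1 → 2 → 3 → 4 → 5 → 6 → 7 → 8 → 9 → 10

Answer: 10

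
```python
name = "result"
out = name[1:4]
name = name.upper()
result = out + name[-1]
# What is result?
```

Trace:
`name = "result"` → name = 'result'
`out = name[1:4]` → out = 'esu'
`name = name.upper()` → name = 'RESULT'
`result = out + name[-1]` → result = 'esuT'
So result = 'esuT'

Answer: 'esuT'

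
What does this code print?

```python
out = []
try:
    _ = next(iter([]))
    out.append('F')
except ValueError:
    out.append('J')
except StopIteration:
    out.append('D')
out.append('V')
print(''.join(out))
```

Execution trace: 'D' (except StopIteration) → 'V' (after the try/except). Output: DV

Answer: DV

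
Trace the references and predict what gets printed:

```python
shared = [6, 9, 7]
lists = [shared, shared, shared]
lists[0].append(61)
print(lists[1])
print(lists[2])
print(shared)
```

Key concept: list of same reference.
Step by step:
`shared = [6, 9, 7]` → shared = [6, 9, 7]
`lists = [shared, shared, shared]` → lists = [[6, 9, 7], [6, 9, 7], [6, 9, 7]]
`lists[0].append(61)` → shared = [6, 9, 7, 61]; lists = [[6, 9, 7, 61], [6, 9, 7, 61], [6, 9, 7, 61]]
`print(lists[1])` → prints [6, 9, 7, 61]
`print(lists[2])` → prints [6, 9, 7, 61]
`print(shared)` → prints [6, 9, 7, 61]

Answer:
[6, 9, 7, 61]
[6, 9, 7, 61]
[6, 9, 7, 61]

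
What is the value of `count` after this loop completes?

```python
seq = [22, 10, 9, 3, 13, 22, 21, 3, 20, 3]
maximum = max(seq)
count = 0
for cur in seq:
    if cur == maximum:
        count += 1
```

Count of max value 22 in [22, 10, 9, 3, 13, 22, 21, 3, 20, 3]
`count` takes the values: 0 → 1 → 2

Answer: 2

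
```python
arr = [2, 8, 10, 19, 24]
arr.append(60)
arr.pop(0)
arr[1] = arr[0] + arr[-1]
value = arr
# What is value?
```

Trace:
`arr = [2, 8, 10, 19, 24]` → arr = [2, 8, 10, 19, 24]
`arr.append(60)` → arr = [2, 8, 10, 19, 24, 60]
`arr.pop(0)` → arr = [8, 10, 19, 24, 60]
`arr[1] = arr[0] + arr[-1]` → arr = [8, 68, 19, 24, 60]
`value = arr` → value = [8, 68, 19, 24, 60]
So value = [8, 68, 19, 24, 60]

Answer: [8, 68, 19, 24, 60]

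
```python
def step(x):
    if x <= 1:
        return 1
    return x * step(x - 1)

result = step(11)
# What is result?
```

step(11) = 11 * 10 * 9 * 8 * 7 * 6 * 5 * 4 * 3 * 2 * 1 = 39916800

Answer: 39916800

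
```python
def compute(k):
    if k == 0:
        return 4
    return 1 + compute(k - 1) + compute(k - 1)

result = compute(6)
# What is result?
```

compute(k) = 1 + 2·compute(k-1), compute(0)=4. Closed form: (4+1)·2^6 - 1 = 319.

Answer: 319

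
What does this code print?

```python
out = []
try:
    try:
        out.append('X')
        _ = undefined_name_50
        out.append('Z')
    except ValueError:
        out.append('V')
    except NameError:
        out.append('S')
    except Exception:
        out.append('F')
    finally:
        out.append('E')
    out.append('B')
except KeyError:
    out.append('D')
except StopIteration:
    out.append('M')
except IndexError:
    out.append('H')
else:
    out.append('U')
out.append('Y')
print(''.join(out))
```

Execution trace: 'X' (inner try body) → 'S' (inner except NameError) → 'E' (inner finally) → 'B' (try body, no exception) → 'U' (else) → 'Y' (after the try/except). Output: XSEBUY

Answer: XSEBUY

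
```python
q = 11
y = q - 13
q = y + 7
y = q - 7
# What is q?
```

Trace:
`q = 11` → q = 11
`y = q - 13` → y = -2
`q = y + 7` → q = 5
`y = q - 7` → y = -2
So q = 5

Answer: 5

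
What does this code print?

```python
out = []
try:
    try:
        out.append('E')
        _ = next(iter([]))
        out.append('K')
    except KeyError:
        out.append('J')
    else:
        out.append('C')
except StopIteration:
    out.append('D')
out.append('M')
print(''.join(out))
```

Execution trace: 'E' (try body) → 'D' (outer except StopIteration) → 'M' (after the try/except). Output: EDM

Answer: EDM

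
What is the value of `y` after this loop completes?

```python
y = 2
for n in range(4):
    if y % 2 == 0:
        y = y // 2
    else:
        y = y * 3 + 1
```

Collatz-style transformation from 2
`y` takes the values: 2 → 1 → 4 → 2 → 1

Answer: 1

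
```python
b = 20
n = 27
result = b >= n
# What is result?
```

Trace:
`b = 20` → b = 20
`n = 27` → n = 27
`result = b >= n` → result = False
So result = False

Answer: False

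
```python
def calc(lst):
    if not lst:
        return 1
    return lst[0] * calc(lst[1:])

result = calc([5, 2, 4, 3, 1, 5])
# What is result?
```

Product over [5, 2, 4, 3, 1, 5] = 5 * 2 * 4 * 3 * 1 * 5 = 600

Answer: 600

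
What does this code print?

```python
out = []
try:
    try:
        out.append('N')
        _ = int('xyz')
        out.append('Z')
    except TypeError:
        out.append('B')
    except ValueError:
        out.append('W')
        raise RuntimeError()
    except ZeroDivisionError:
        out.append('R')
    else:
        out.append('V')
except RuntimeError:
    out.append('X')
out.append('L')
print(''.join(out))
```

Execution trace: 'N' (inner try body) → 'W' (inner except ValueError) → 'X' (outer except RuntimeError) → 'L' (after the try/except). Output: NWXL

Answer: NWXL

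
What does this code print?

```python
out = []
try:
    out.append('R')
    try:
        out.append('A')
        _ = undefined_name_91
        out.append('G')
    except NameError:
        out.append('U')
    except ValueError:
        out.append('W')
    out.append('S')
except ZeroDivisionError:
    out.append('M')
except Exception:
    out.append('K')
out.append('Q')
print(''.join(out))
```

Execution trace: 'R' (try body) → 'A' (inner try body) → 'U' (inner except NameError) → 'S' (try body, no exception) → 'Q' (after the try/except). Output: RAUSQ

Answer: RAUSQ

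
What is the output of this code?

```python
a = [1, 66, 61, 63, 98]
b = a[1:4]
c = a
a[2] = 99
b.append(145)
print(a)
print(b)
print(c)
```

Key concept: slice vs alias.
Step by step:
`a = [1, 66, 61, 63, 98]` → a = [1, 66, 61, 63, 98]
`b = a[1:4]` → b = [66, 61, 63]
`c = a` → c = [1, 66, 61, 63, 98] (same object as a)
`a[2] = 99` → a = [1, 66, 99, 63, 98] (same object as c); c = [1, 66, 99, 63, 98] (same object as a)
`b.append(145)` → b = [66, 61, 63, 145]
`print(a)` → prints [1, 66, 99, 63, 98]
`print(b)` → prints [66, 61, 63, 145]
`print(c)` → prints [1, 66, 99, 63, 98]

Answer:
[1, 66, 99, 63, 98]
[66, 61, 63, 145]
[1, 66, 99, 63, 98]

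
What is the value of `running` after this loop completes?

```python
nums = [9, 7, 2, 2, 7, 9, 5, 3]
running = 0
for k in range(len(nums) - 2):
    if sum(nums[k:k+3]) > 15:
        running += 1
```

Count windows with sum > 15
`running` takes the values: 0 → 1 → 2 → 3 → 4

Answer: 4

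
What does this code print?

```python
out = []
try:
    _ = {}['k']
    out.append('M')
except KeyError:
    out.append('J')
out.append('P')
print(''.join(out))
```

Execution trace: 'J' (except KeyError) → 'P' (after the try/except). Output: JP

Answer: JP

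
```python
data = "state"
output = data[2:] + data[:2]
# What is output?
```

Trace:
`data = "state"` → data = 'state'
`output = data[2:] + data[:2]` → output = 'atest'
So output = 'atest'

Answer: 'atest'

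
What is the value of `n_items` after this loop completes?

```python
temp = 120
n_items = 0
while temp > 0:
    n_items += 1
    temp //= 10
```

Count digits by repeated division by 10
`n_items` takes the values: 0 → 1 → 2 → 3

Answer: 3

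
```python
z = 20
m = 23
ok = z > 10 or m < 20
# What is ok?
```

Trace:
`z = 20` → z = 20
`m = 23` → m = 23
`ok = z > 10 or m < 20` → ok = True
So ok = True

Answer: True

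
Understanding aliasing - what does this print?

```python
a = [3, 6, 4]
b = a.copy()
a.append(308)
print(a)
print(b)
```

Key concept: list.copy() creates independent copy.
Step by step:
`a = [3, 6, 4]` → a = [3, 6, 4]
`b = a.copy()` → b = [3, 6, 4]
`a.append(308)` → a = [3, 6, 4, 308]
`print(a)` → prints [3, 6, 4, 308]
`print(b)` → prints [3, 6, 4]

Answer:
[3, 6, 4, 308]
[3, 6, 4]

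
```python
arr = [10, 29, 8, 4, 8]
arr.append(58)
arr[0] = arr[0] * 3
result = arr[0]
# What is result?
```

Trace:
`arr = [10, 29, 8, 4, 8]` → arr = [10, 29, 8, 4, 8]
`arr.append(58)` → arr = [10, 29, 8, 4, 8, 58]
`arr[0] = arr[0] * 3` → arr = [30, 29, 8, 4, 8, 58]
`result = arr[0]` → result = 30
So result = 30

Answer: 30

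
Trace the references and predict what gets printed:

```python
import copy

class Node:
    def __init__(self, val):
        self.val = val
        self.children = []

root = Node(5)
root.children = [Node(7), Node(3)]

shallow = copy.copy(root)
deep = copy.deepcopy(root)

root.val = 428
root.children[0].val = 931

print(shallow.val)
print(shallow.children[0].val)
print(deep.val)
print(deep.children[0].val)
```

Key concept: deep copy with custom objects.
Step by step:
`root = Node(5)` → root = Node(val=5, children=[])
`root.children = [Node(7), Node(3)]` → root = Node(val=5, children=[Node(val=7, children=[]), Node(val=3, children=[])])
`shallow = copy.copy(root)` → shallow = Node(val=5, children=[Node(val=7, children=[]), Node(val=3, children=[])])
`deep = copy.deepcopy(root)` → deep = Node(val=5, children=[Node(val=7, children=[]), Node(val=3, children=[])])
`root.val = 428` → root = Node(val=428, children=[Node(val=7, children=[]), Node(val=3, children=[])])
`root.children[0].val = 931` → root = Node(val=428, children=[Node(val=931, children=[]), Node(val=3, children=[])]); shallow = Node(val=5, children=[Node(val=931, children=[]), Node(val=3, children=[])])
`print(shallow.val)` → prints 5
`print(shallow.children[0].val)` → prints 931
`print(deep.val)` → prints 5
`print(deep.children[0].val)` → prints 7

Answer:
5
931
5
7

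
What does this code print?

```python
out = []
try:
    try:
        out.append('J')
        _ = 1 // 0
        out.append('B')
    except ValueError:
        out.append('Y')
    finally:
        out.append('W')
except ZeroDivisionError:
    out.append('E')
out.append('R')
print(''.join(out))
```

Execution trace: 'J' (try body) → 'W' (finally) → 'E' (outer except ZeroDivisionError) → 'R' (after the try/except). Output: JWER

Answer: JWER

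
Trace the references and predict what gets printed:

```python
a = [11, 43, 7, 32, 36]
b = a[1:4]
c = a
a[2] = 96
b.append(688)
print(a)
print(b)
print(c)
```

Key concept: slice vs alias.
Step by step:
`a = [11, 43, 7, 32, 36]` → a = [11, 43, 7, 32, 36]
`b = a[1:4]` → b = [43, 7, 32]
`c = a` → c = [11, 43, 7, 32, 36] (same object as a)
`a[2] = 96` → a = [11, 43, 96, 32, 36] (same object as c); c = [11, 43, 96, 32, 36] (same object as a)
`b.append(688)` → b = [43, 7, 32, 688]
`print(a)` → prints [11, 43, 96, 32, 36]
`print(b)` → prints [43, 7, 32, 688]
`print(c)` → prints [11, 43, 96, 32, 36]

Answer:
[11, 43, 96, 32, 36]
[43, 7, 32, 688]
[11, 43, 96, 32, 36]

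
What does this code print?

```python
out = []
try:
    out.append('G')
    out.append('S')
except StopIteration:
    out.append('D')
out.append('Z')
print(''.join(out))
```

Execution trace: 'G' (try body) → 'S' (try body, no exception) → 'Z' (after the try/except). Output: GSZ

Answer: GSZ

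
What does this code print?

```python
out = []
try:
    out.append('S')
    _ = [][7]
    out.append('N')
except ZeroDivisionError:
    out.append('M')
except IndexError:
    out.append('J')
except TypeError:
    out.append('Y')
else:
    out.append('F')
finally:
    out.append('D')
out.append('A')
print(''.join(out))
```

Execution trace: 'S' (try body) → 'J' (except IndexError) → 'D' (finally) → 'A' (after the try/except). Output: SJDA

Answer: SJDA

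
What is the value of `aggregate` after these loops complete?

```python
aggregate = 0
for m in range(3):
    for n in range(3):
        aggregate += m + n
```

Sum of all m+n for m,n in 3x3
`aggregate` takes the values: 0 → 1 → 3 → 4 → 6 → 9 → 11 → 14 → 18

Answer: 18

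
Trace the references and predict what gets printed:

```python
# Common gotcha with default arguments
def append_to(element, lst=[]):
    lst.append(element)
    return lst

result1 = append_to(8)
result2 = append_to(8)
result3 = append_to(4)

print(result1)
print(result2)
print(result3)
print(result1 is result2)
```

Key concept: mutable default argument gotcha.
Step by step:
`result1 = append_to(8)` → result1 = [8]
`result2 = append_to(8)` → result1 = [8, 8] (same object as result2); result2 = [8, 8] (same object as result1)
`result3 = append_to(4)` → result1 = [8, 8, 4] (same object as result2, result3); result2 = [8, 8, 4] (same object as result1, result3); result3 = [8, 8, 4] (same object as result1, result2)
`print(result1)` → prints [8, 8, 4]
`print(result2)` → prints [8, 8, 4]
`print(result3)` → prints [8, 8, 4]
`print(result1 is result2)` → prints True

Answer:
[8, 8, 4]
[8, 8, 4]
[8, 8, 4]
True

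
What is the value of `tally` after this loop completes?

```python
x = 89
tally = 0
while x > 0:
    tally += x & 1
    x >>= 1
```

Count set bits in 89 (binary: 0b1011001)
`tally` takes the values: 0 → 1 → 2 → 3 → 4

Answer: 4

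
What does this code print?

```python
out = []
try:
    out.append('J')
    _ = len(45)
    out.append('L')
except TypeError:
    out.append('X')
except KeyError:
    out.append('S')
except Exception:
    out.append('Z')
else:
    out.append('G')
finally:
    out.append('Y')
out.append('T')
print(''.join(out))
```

Execution trace: 'J' (try body) → 'X' (except TypeError) → 'Y' (finally) → 'T' (after the try/except). Output: JXYT

Answer: JXYT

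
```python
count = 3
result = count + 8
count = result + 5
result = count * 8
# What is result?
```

Trace:
`count = 3` → count = 3
`result = count + 8` → result = 11
`count = result + 5` → count = 16
`result = count * 8` → result = 128
So result = 128

Answer: 128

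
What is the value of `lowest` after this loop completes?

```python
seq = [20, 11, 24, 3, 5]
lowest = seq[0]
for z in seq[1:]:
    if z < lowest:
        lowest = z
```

Minimum of [20, 11, 24, 3, 5]
`lowest` takes the values: 20 → 11 → 3

Answer: 3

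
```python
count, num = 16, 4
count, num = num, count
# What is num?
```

Trace:
`count, num = 16, 4` → count = 16; num = 4
`count, num = num, count` → count = 4; num = 16
So num = 16

Answer: 16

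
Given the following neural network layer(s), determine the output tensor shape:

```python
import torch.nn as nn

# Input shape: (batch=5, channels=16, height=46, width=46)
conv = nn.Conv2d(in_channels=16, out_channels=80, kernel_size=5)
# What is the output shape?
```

Input: (5, 16, 46, 46) -> Output: (5, 80, 42, 42)

Answer: (5, 80, 42, 42)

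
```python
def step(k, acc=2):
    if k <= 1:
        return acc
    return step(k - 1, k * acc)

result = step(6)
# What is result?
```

Accumulator trace (n, acc): (6, 2) -> (5, 12) -> (4, 60) -> (3, 240) -> (2, 720) -> (1, 1440) -> return 1440

Answer: 1440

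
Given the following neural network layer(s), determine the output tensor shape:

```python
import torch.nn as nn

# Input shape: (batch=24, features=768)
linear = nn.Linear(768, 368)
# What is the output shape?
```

Input: (24, 768) -> Output: (24, 368)

Answer: (24, 368)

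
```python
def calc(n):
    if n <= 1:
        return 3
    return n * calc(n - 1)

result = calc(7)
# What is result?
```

calc(7) = 7 * 6 * 5 * 4 * 3 * 2 * 3 = 15120

Answer: 15120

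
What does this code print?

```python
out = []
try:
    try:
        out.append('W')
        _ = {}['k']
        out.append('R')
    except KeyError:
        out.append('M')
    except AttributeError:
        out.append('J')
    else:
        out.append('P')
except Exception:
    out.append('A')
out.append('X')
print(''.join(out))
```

Execution trace: 'W' (inner try body) → 'M' (inner except KeyError) → 'X' (after the try/except). Output: WMX

Answer: WMX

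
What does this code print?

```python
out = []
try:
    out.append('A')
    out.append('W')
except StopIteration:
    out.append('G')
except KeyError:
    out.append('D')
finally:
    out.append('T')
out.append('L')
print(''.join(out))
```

Execution trace: 'A' (try body) → 'W' (try body, no exception) → 'T' (finally) → 'L' (after the try/except). Output: AWTL

Answer: AWTL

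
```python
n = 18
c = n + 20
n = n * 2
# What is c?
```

Trace:
`n = 18` → n = 18
`c = n + 20` → c = 38
`n = n * 2` → n = 36
So c = 38

Answer: 38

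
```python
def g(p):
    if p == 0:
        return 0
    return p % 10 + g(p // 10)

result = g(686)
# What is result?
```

Sum of digits of 686: 6 + 8 + 6 = 20

Answer: 20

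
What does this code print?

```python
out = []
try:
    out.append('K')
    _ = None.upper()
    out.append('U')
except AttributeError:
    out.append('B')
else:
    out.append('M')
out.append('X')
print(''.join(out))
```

Execution trace: 'K' (try body) → 'B' (except AttributeError) → 'X' (after the try/except). Output: KBX

Answer: KBX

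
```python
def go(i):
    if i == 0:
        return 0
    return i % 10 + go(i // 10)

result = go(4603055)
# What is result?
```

Sum of digits of 4603055: 5 + 5 + 0 + 3 + 0 + 6 + 4 = 23

Answer: 23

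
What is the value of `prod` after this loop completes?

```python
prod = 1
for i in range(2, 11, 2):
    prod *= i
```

Product of even numbers 2 to 10
`prod` takes the values: 1 → 2 → 8 → 48 → 384 → 3840

Answer: 3840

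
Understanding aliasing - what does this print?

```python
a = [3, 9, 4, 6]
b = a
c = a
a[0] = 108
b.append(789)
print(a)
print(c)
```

Key concept: multiple aliases.
Step by step:
`a = [3, 9, 4, 6]` → a = [3, 9, 4, 6]
`b = a` → b = [3, 9, 4, 6] (same object as a)
`c = a` → c = [3, 9, 4, 6] (same object as a, b)
`a[0] = 108` → a = [108, 9, 4, 6] (same object as b, c); b = [108, 9, 4, 6] (same object as a, c); c = [108, 9, 4, 6] (same object as a, b)
`b.append(789)` → a = [108, 9, 4, 6, 789] (same object as b, c); b = [108, 9, 4, 6, 789] (same object as a, c); c = [108, 9, 4, 6, 789] (same object as a, b)
`print(a)` → prints [108, 9, 4, 6, 789]
`print(c)` → prints [108, 9, 4, 6, 789]

Answer:
[108, 9, 4, 6, 789]
[108, 9, 4, 6, 789]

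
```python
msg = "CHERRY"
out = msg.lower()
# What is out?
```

Trace:
`msg = "CHERRY"` → msg = 'CHERRY'
`out = msg.lower()` → out = 'cherry'
So out = 'cherry'

Answer: 'cherry'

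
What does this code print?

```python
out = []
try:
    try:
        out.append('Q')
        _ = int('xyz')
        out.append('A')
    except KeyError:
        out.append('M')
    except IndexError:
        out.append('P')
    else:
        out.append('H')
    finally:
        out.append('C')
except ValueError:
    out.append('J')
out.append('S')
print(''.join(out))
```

Execution trace: 'Q' (inner try body) → 'C' (inner finally) → 'J' (outer except ValueError) → 'S' (after the try/except). Output: QCJS

Answer: QCJS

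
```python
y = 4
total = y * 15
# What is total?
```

Trace:
`y = 4` → y = 4
`total = y * 15` → total = 60
So total = 60

Answer: 60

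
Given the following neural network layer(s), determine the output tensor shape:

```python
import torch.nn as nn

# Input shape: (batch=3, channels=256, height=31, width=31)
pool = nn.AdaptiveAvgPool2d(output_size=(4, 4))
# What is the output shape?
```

Input: (3, 256, 31, 31) -> Output: (3, 256, 4, 4)

Answer: (3, 256, 4, 4)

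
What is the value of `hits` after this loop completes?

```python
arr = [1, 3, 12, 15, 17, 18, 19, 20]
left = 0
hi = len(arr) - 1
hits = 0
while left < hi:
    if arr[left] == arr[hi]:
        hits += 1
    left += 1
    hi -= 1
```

Count matching pairs from ends
`hits` takes the values: 0

Answer: 0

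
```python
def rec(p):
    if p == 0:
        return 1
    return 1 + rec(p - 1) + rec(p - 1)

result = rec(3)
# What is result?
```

rec(p) = 1 + 2·rec(p-1), rec(0)=1. Closed form: (1+1)·2^3 - 1 = 15.

Answer: 15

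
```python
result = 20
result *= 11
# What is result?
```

Trace:
`result = 20` → result = 20
`result *= 11` → result = 220
So result = 220

Answer: 220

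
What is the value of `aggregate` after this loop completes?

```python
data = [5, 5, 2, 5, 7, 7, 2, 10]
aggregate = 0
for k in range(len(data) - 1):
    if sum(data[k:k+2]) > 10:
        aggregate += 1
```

Count windows with sum > 10
`aggregate` takes the values: 0 → 1 → 2 → 3

Answer: 3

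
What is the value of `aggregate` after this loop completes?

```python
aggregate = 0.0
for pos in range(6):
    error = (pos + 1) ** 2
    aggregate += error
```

Sum of squared losses 1² + 2² + ... + 6²
`aggregate` takes the values: 0.0 → 1.0 → 5.0 → 14.0 → 30.0 → 55.0 → 91.0

Answer: 91.0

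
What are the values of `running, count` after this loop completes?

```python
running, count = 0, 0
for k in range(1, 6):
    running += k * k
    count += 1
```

Sum of squares and count
`running, count` takes the values: (0, 0) → (1, 0) → (1, 1) → (5, 1) → (5, 2) → (14, 2) → (14, 3) → (30, 3) → (30, 4) → (55, 4) → (55, 5)

Answer: 55, 5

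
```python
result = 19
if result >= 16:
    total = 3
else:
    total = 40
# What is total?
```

Trace:
`result = 19` → result = 19
`if result >= 16: ...` → result >= 16 is True → total = 3
So total = 3

Answer: 3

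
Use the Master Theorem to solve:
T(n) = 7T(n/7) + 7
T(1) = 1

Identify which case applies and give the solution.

a=7, b=7, f(n)=7. log_7(7) = 1. Since c=0 < 1, Case 1 applies: T(n) = Θ(n^log_b(a)) = O(n).

Answer: O(n) - Case 1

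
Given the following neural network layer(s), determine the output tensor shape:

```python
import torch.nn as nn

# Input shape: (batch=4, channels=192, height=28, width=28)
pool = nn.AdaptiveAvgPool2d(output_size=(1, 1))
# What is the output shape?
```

Input: (4, 192, 28, 28) -> Output: (4, 192, 1, 1)

Answer: (4, 192, 1, 1)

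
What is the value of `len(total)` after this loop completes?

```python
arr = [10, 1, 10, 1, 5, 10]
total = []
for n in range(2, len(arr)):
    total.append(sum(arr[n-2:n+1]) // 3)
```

Number of 3-element averages
`total` takes the values: [] → [7] → [7, 4] → [7, 4, 5] → [7, 4, 5, 5]
So `len(total)` = 4

Answer: 4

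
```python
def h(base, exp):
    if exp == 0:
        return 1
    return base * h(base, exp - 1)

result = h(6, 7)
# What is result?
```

h(6, 7) = 6 * 6 * 6 * 6 * 6 * 6 * 6 = 279936

Answer: 279936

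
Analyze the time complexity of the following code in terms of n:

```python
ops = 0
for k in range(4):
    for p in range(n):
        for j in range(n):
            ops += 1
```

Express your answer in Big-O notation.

Each loop level contributes: 1 × n × n. Multiplying the contributions gives O(n^2).

Answer: O(n^2)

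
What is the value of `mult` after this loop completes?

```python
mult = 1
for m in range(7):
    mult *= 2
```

2^7 = 128
`mult` takes the values: 1 → 2 → 4 → 8 → 16 → 32 → 64 → 128

Answer: 128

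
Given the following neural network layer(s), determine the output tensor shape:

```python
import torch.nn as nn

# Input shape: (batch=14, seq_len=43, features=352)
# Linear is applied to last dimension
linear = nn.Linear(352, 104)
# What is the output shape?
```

Input: (14, 43, 352) -> Output: (14, 43, 104)

Answer: (14, 43, 104)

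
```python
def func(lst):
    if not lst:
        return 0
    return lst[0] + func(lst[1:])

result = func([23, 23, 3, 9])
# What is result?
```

23 + 23 + 3 + 9 + 0 = 58

Answer: 58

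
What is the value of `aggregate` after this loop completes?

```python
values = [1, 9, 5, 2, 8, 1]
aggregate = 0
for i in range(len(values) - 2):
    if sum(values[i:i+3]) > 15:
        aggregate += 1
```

Count windows with sum > 15
`aggregate` takes the values: 0 → 1

Answer: 1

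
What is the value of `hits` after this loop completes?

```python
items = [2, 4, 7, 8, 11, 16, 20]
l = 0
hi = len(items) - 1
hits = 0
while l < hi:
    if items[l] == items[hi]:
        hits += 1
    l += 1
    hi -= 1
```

Count matching pairs from ends
`hits` takes the values: 0

Answer: 0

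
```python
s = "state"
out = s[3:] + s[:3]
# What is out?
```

Trace:
`s = "state"` → s = 'state'
`out = s[3:] + s[:3]` → out = 'testa'
So out = 'testa'

Answer: 'testa'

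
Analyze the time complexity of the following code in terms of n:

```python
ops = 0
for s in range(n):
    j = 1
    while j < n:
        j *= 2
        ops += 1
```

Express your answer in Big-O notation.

Each loop level contributes: n × log n. Multiplying the contributions gives O(n log n).

Answer: O(n log n)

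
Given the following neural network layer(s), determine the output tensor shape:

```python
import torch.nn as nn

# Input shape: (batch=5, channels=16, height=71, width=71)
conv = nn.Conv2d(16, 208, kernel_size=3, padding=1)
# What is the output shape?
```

Input: (5, 16, 71, 71) -> Output: (5, 208, 71, 71)

Answer: (5, 208, 71, 71)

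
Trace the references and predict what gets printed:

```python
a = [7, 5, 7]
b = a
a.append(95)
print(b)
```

Key concept: basic list aliasing.
Step by step:
`a = [7, 5, 7]` → a = [7, 5, 7]
`b = a` → b = [7, 5, 7] (same object as a)
`a.append(95)` → a = [7, 5, 7, 95] (same object as b); b = [7, 5, 7, 95] (same object as a)
`print(b)` → prints [7, 5, 7, 95]

Answer: [7, 5, 7, 95]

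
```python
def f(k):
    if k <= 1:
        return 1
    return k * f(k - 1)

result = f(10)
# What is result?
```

f(10) = 10 * 9 * 8 * 7 * 6 * 5 * 4 * 3 * 2 * 1 = 3628800

Answer: 3628800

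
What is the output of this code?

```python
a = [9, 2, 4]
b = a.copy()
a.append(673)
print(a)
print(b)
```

Key concept: list.copy() creates independent copy.
Step by step:
`a = [9, 2, 4]` → a = [9, 2, 4]
`b = a.copy()` → b = [9, 2, 4]
`a.append(673)` → a = [9, 2, 4, 673]
`print(a)` → prints [9, 2, 4, 673]
`print(b)` → prints [9, 2, 4]

Answer:
[9, 2, 4, 673]
[9, 2, 4]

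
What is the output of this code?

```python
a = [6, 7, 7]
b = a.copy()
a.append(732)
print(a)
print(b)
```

Key concept: list.copy() creates independent copy.
Step by step:
`a = [6, 7, 7]` → a = [6, 7, 7]
`b = a.copy()` → b = [6, 7, 7]
`a.append(732)` → a = [6, 7, 7, 732]
`print(a)` → prints [6, 7, 7, 732]
`print(b)` → prints [6, 7, 7]

Answer:
[6, 7, 7, 732]
[6, 7, 7]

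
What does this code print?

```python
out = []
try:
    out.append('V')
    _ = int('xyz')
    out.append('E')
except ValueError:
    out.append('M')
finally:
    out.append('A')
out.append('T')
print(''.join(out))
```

Execution trace: 'V' (try body) → 'M' (except ValueError) → 'A' (finally) → 'T' (after the try/except). Output: VMAT

Answer: VMAT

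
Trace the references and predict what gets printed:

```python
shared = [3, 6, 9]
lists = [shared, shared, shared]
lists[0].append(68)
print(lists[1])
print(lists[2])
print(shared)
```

Key concept: list of same reference.
Step by step:
`shared = [3, 6, 9]` → shared = [3, 6, 9]
`lists = [shared, shared, shared]` → lists = [[3, 6, 9], [3, 6, 9], [3, 6, 9]]
`lists[0].append(68)` → shared = [3, 6, 9, 68]; lists = [[3, 6, 9, 68], [3, 6, 9, 68], [3, 6, 9, 68]]
`print(lists[1])` → prints [3, 6, 9, 68]
`print(lists[2])` → prints [3, 6, 9, 68]
`print(shared)` → prints [3, 6, 9, 68]

Answer:
[3, 6, 9, 68]
[3, 6, 9, 68]
[3, 6, 9, 68]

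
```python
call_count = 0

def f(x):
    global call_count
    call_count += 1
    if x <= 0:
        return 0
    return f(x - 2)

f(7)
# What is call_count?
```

Linear recursion stepping by 2: 5 calls from x=7 down to ≤0.

Answer: 5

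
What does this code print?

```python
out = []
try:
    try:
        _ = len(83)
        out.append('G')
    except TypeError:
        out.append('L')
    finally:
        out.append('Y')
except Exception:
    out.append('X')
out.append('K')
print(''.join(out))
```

Execution trace: 'L' (inner except TypeError) → 'Y' (inner finally) → 'K' (after the try/except). Output: LYK

Answer: LYK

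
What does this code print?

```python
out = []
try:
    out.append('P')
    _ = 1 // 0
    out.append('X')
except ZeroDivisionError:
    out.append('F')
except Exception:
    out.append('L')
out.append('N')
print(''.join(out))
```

Execution trace: 'P' (try body) → 'F' (except ZeroDivisionError) → 'N' (after the try/except). Output: PFN

Answer: PFN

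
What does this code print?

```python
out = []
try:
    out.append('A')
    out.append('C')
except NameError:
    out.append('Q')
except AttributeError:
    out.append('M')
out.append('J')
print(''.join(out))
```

Execution trace: 'A' (try body) → 'C' (try body, no exception) → 'J' (after the try/except). Output: ACJ

Answer: ACJ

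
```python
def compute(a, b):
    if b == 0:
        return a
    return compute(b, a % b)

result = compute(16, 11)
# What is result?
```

compute(16, 11) -> compute(11, 5) -> compute(5, 1) -> compute(1, 0) -> 1

Answer: 1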